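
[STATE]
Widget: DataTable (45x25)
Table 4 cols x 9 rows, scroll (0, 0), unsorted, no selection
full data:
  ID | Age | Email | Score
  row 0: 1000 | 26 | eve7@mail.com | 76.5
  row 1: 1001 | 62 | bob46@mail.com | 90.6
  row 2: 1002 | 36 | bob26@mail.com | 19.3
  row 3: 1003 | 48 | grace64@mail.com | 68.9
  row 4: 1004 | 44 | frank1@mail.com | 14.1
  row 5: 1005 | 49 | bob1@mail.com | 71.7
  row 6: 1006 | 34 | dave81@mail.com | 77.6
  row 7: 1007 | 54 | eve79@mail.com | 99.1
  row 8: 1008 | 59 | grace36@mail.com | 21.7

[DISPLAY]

ID  │Age│Email           │Score              
────┼───┼────────────────┼─────              
1000│26 │eve7@mail.com   │76.5               
1001│62 │bob46@mail.com  │90.6               
1002│36 │bob26@mail.com  │19.3               
1003│48 │grace64@mail.com│68.9               
1004│44 │frank1@mail.com │14.1               
1005│49 │bob1@mail.com   │71.7               
1006│34 │dave81@mail.com │77.6               
1007│54 │eve79@mail.com  │99.1               
1008│59 │grace36@mail.com│21.7               
                                             
                                             
                                             
                                             
                                             
                                             
                                             
                                             
                                             
                                             
                                             
                                             
                                             
                                             


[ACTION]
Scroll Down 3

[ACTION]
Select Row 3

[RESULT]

ID  │Age│Email           │Score              
────┼───┼────────────────┼─────              
1000│26 │eve7@mail.com   │76.5               
1001│62 │bob46@mail.com  │90.6               
1002│36 │bob26@mail.com  │19.3               
>003│48 │grace64@mail.com│68.9               
1004│44 │frank1@mail.com │14.1               
1005│49 │bob1@mail.com   │71.7               
1006│34 │dave81@mail.com │77.6               
1007│54 │eve79@mail.com  │99.1               
1008│59 │grace36@mail.com│21.7               
                                             
                                             
                                             
                                             
                                             
                                             
                                             
                                             
                                             
                                             
                                             
                                             
                                             
                                             


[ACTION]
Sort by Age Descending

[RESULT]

ID  │Ag▼│Email           │Score              
────┼───┼────────────────┼─────              
1001│62 │bob46@mail.com  │90.6               
1008│59 │grace36@mail.com│21.7               
1007│54 │eve79@mail.com  │99.1               
>005│49 │bob1@mail.com   │71.7               
1003│48 │grace64@mail.com│68.9               
1004│44 │frank1@mail.com │14.1               
1002│36 │bob26@mail.com  │19.3               
1006│34 │dave81@mail.com │77.6               
1000│26 │eve7@mail.com   │76.5               
                                             
                                             
                                             
                                             
                                             
                                             
                                             
                                             
                                             
                                             
                                             
                                             
                                             
                                             


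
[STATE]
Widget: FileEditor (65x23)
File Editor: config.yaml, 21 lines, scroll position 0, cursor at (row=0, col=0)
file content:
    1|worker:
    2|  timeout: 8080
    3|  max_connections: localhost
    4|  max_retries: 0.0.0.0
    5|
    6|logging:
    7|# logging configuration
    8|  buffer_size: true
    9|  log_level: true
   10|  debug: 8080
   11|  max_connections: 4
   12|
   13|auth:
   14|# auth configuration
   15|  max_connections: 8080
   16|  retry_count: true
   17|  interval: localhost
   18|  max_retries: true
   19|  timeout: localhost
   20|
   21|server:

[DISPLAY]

█orker:                                                         ▲
  timeout: 8080                                                 █
  max_connections: localhost                                    ░
  max_retries: 0.0.0.0                                          ░
                                                                ░
logging:                                                        ░
# logging configuration                                         ░
  buffer_size: true                                             ░
  log_level: true                                               ░
  debug: 8080                                                   ░
  max_connections: 4                                            ░
                                                                ░
auth:                                                           ░
# auth configuration                                            ░
  max_connections: 8080                                         ░
  retry_count: true                                             ░
  interval: localhost                                           ░
  max_retries: true                                             ░
  timeout: localhost                                            ░
                                                                ░
server:                                                         ░
                                                                ░
                                                                ▼


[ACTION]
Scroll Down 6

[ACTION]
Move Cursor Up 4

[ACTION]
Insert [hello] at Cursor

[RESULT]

hello█orker:                                                    ▲
  timeout: 8080                                                 █
  max_connections: localhost                                    ░
  max_retries: 0.0.0.0                                          ░
                                                                ░
logging:                                                        ░
# logging configuration                                         ░
  buffer_size: true                                             ░
  log_level: true                                               ░
  debug: 8080                                                   ░
  max_connections: 4                                            ░
                                                                ░
auth:                                                           ░
# auth configuration                                            ░
  max_connections: 8080                                         ░
  retry_count: true                                             ░
  interval: localhost                                           ░
  max_retries: true                                             ░
  timeout: localhost                                            ░
                                                                ░
server:                                                         ░
                                                                ░
                                                                ▼


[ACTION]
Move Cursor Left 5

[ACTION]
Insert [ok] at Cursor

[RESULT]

ok█elloworker:                                                  ▲
  timeout: 8080                                                 █
  max_connections: localhost                                    ░
  max_retries: 0.0.0.0                                          ░
                                                                ░
logging:                                                        ░
# logging configuration                                         ░
  buffer_size: true                                             ░
  log_level: true                                               ░
  debug: 8080                                                   ░
  max_connections: 4                                            ░
                                                                ░
auth:                                                           ░
# auth configuration                                            ░
  max_connections: 8080                                         ░
  retry_count: true                                             ░
  interval: localhost                                           ░
  max_retries: true                                             ░
  timeout: localhost                                            ░
                                                                ░
server:                                                         ░
                                                                ░
                                                                ▼


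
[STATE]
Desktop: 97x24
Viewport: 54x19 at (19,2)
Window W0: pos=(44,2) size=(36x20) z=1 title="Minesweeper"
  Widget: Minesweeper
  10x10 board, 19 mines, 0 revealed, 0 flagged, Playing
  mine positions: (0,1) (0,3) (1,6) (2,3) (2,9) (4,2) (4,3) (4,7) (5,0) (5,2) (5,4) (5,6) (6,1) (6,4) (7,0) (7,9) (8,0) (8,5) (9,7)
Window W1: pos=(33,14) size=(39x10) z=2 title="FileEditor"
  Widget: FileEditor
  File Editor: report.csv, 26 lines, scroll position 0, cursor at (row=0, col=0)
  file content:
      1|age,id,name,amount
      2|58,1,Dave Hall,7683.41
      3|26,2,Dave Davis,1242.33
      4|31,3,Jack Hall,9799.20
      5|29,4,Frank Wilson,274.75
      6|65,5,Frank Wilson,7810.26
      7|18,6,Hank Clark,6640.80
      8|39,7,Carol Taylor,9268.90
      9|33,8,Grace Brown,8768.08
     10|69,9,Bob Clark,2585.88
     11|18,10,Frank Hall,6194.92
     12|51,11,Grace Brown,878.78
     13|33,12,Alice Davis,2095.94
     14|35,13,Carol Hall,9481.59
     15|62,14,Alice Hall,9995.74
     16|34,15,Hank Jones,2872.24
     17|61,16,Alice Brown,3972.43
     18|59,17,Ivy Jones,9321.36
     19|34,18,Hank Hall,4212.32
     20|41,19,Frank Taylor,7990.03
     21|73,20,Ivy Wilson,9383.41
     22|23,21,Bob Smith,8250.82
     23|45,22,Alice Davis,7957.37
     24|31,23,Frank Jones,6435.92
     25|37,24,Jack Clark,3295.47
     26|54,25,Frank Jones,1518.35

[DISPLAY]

                         ┏━━━━━━━━━━━━━━━━━━━━━━━━━━━━
                         ┃ Minesweeper                
                         ┠────────────────────────────
                         ┃■■■■■■■■■■                  
                         ┃■■■■■■■■■■                  
                         ┃■■■■■■■■■■                  
                         ┃■■■■■■■■■■                  
                         ┃■■■■■■■■■■                  
                         ┃■■■■■■■■■■                  
                         ┃■■■■■■■■■■                  
                         ┃■■■■■■■■■■                  
                         ┃■■■■■■■■■■                  
              ┏━━━━━━━━━━━━━━━━━━━━━━━━━━━━━━━━━━━━━┓ 
              ┃ FileEditor                          ┃ 
              ┠─────────────────────────────────────┨ 
              ┃█ge,id,name,amount                  ▲┃ 
              ┃58,1,Dave Hall,7683.41              █┃ 
              ┃26,2,Dave Davis,1242.33             ░┃ 
              ┃31,3,Jack Hall,9799.20              ░┃ 


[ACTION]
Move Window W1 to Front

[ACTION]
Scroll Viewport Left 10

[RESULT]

                                   ┏━━━━━━━━━━━━━━━━━━
                                   ┃ Minesweeper      
                                   ┠──────────────────
                                   ┃■■■■■■■■■■        
                                   ┃■■■■■■■■■■        
                                   ┃■■■■■■■■■■        
                                   ┃■■■■■■■■■■        
                                   ┃■■■■■■■■■■        
                                   ┃■■■■■■■■■■        
                                   ┃■■■■■■■■■■        
                                   ┃■■■■■■■■■■        
                                   ┃■■■■■■■■■■        
                        ┏━━━━━━━━━━━━━━━━━━━━━━━━━━━━━
                        ┃ FileEditor                  
                        ┠─────────────────────────────
                        ┃█ge,id,name,amount           
                        ┃58,1,Dave Hall,7683.41       
                        ┃26,2,Dave Davis,1242.33      
                        ┃31,3,Jack Hall,9799.20       


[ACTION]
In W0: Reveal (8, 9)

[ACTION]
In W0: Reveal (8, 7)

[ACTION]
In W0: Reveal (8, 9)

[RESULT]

                                   ┏━━━━━━━━━━━━━━━━━━
                                   ┃ Minesweeper      
                                   ┠──────────────────
                                   ┃■■■■■■■■■■        
                                   ┃■■■■■■■■■■        
                                   ┃■■■■■■■■■■        
                                   ┃■■■■■■■■■■        
                                   ┃■■■■■■■■■■        
                                   ┃■■■■■■■■■■        
                                   ┃■■■■■■■■■■        
                                   ┃■■■■■■■■■■        
                                   ┃■■■■■■■1■1        
                        ┏━━━━━━━━━━━━━━━━━━━━━━━━━━━━━
                        ┃ FileEditor                  
                        ┠─────────────────────────────
                        ┃█ge,id,name,amount           
                        ┃58,1,Dave Hall,7683.41       
                        ┃26,2,Dave Davis,1242.33      
                        ┃31,3,Jack Hall,9799.20       


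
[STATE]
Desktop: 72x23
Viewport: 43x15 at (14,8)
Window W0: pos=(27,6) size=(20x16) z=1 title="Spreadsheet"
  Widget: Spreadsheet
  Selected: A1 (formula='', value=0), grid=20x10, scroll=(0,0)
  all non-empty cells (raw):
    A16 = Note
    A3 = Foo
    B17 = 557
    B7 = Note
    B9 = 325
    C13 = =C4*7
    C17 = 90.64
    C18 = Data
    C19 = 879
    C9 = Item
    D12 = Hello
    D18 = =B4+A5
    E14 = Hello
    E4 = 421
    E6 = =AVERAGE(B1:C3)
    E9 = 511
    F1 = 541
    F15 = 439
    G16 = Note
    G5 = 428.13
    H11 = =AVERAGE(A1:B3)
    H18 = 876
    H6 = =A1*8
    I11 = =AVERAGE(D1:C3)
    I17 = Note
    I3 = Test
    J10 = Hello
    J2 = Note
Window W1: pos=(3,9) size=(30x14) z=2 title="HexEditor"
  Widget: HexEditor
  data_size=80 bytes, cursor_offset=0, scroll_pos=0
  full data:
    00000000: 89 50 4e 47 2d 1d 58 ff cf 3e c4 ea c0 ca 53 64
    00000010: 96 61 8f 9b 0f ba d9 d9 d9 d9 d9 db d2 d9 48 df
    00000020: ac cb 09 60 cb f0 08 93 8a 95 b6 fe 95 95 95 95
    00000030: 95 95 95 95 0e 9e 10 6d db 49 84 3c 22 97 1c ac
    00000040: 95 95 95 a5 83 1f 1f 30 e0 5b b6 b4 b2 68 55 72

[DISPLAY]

             ┠──────────────────┨          
━━━━━━━━━━━━━━━━━━┓             ┃          
                  ┃  A       B  ┃          
──────────────────┨-------------┃          
89 50 4e 47 2d 1d ┃    [0]      ┃          
96 61 8f 9b 0f ba ┃      0      ┃          
ac cb 09 60 cb f0 ┃oo           ┃          
95 95 95 95 0e 9e ┃      0      ┃          
95 95 95 a5 83 1f ┃      0      ┃          
                  ┃      0      ┃          
                  ┃      0Note  ┃          
                  ┃      0      ┃          
                  ┃      0     3┃          
                  ┃━━━━━━━━━━━━━┛          
━━━━━━━━━━━━━━━━━━┛                        


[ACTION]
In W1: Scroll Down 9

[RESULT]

             ┠──────────────────┨          
━━━━━━━━━━━━━━━━━━┓             ┃          
                  ┃  A       B  ┃          
──────────────────┨-------------┃          
95 95 95 a5 83 1f ┃    [0]      ┃          
                  ┃      0      ┃          
                  ┃oo           ┃          
                  ┃      0      ┃          
                  ┃      0      ┃          
                  ┃      0      ┃          
                  ┃      0Note  ┃          
                  ┃      0      ┃          
                  ┃      0     3┃          
                  ┃━━━━━━━━━━━━━┛          
━━━━━━━━━━━━━━━━━━┛                        


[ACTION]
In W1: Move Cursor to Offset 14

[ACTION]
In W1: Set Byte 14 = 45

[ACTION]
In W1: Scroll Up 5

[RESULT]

             ┠──────────────────┨          
━━━━━━━━━━━━━━━━━━┓             ┃          
                  ┃  A       B  ┃          
──────────────────┨-------------┃          
89 50 4e 47 2d 1d ┃    [0]      ┃          
96 61 8f 9b 0f ba ┃      0      ┃          
ac cb 09 60 cb f0 ┃oo           ┃          
95 95 95 95 0e 9e ┃      0      ┃          
95 95 95 a5 83 1f ┃      0      ┃          
                  ┃      0      ┃          
                  ┃      0Note  ┃          
                  ┃      0      ┃          
                  ┃      0     3┃          
                  ┃━━━━━━━━━━━━━┛          
━━━━━━━━━━━━━━━━━━┛                        


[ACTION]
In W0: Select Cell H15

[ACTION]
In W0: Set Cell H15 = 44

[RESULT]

             ┠──────────────────┨          
━━━━━━━━━━━━━━━━━━┓44           ┃          
                  ┃  A       B  ┃          
──────────────────┨-------------┃          
89 50 4e 47 2d 1d ┃      0      ┃          
96 61 8f 9b 0f ba ┃      0      ┃          
ac cb 09 60 cb f0 ┃oo           ┃          
95 95 95 95 0e 9e ┃      0      ┃          
95 95 95 a5 83 1f ┃      0      ┃          
                  ┃      0      ┃          
                  ┃      0Note  ┃          
                  ┃      0      ┃          
                  ┃      0     3┃          
                  ┃━━━━━━━━━━━━━┛          
━━━━━━━━━━━━━━━━━━┛                        


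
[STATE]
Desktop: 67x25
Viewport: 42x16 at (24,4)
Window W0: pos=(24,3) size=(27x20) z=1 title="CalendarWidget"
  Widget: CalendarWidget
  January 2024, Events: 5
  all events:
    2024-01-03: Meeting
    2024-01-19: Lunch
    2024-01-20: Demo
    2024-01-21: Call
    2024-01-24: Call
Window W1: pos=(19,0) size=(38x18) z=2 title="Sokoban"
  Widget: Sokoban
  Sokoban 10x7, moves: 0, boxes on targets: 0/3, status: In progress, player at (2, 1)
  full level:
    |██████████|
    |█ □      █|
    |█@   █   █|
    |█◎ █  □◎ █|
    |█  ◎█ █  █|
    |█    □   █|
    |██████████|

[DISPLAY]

     █                          ┃         
 █   █                          ┃         
  □◎ █                          ┃         
█ █  █                          ┃         
 □   █                          ┃         
██████                          ┃         
s: 0  0/3                       ┃         
                                ┃         
                                ┃         
                                ┃         
                                ┃         
                                ┃         
                                ┃         
━━━━━━━━━━━━━━━━━━━━━━━━━━━━━━━━┛         
┃                         ┃               
┃                         ┃               


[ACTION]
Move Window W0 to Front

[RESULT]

┃ CalendarWidget          ┃     ┃         
┠─────────────────────────┨     ┃         
┃       January 2024      ┃     ┃         
┃Mo Tu We Th Fr Sa Su     ┃     ┃         
┃ 1  2  3*  4  5  6  7    ┃     ┃         
┃ 8  9 10 11 12 13 14     ┃     ┃         
┃15 16 17 18 19* 20* 21*  ┃     ┃         
┃22 23 24* 25 26 27 28    ┃     ┃         
┃29 30 31                 ┃     ┃         
┃                         ┃     ┃         
┃                         ┃     ┃         
┃                         ┃     ┃         
┃                         ┃     ┃         
┃                         ┃━━━━━┛         
┃                         ┃               
┃                         ┃               


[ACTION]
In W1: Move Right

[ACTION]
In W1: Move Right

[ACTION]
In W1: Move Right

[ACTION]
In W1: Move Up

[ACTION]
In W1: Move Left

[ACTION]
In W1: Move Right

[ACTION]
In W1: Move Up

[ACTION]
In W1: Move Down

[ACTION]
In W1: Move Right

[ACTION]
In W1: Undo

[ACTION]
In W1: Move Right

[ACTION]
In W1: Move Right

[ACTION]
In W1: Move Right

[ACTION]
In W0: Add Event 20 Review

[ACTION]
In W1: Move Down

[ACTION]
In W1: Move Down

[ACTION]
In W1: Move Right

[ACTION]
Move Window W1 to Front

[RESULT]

     █                          ┃         
 █   █                          ┃         
  □◎@█                          ┃         
█ █  █                          ┃         
 □   █                          ┃         
██████                          ┃         
s: 12  0/3                      ┃         
                                ┃         
                                ┃         
                                ┃         
                                ┃         
                                ┃         
                                ┃         
━━━━━━━━━━━━━━━━━━━━━━━━━━━━━━━━┛         
┃                         ┃               
┃                         ┃               


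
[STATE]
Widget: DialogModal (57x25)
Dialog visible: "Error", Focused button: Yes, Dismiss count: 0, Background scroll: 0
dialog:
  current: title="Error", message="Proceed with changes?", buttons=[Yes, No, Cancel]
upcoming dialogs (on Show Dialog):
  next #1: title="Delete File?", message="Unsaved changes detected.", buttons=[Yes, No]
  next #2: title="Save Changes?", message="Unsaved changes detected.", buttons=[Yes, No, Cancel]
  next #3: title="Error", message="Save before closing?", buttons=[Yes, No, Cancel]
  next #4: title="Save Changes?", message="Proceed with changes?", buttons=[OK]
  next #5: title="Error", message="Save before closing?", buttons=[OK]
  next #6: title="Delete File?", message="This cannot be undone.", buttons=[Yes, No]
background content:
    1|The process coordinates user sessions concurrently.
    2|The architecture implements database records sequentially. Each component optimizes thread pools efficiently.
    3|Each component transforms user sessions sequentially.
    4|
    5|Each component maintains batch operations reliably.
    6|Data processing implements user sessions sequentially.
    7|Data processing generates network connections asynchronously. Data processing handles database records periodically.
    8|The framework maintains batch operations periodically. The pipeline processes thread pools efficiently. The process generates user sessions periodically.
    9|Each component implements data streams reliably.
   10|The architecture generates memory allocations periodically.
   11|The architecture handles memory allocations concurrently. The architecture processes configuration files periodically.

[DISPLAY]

The process coordinates user sessions concurrently.      
The architecture implements database records sequentially
Each component transforms user sessions sequentially.    
                                                         
Each component maintains batch operations reliably.      
Data processing implements user sessions sequentially.   
Data processing generates network connections asynchronou
The framework maintains batch operations periodically. Th
Each component implements data streams reliably.         
The architecture generates memory allocations periodicall
The architecture┌───────────────────────┐ns concurrently.
                │         Error         │                
                │ Proceed with changes? │                
                │  [Yes]  No   Cancel   │                
                └───────────────────────┘                
                                                         
                                                         
                                                         
                                                         
                                                         
                                                         
                                                         
                                                         
                                                         
                                                         


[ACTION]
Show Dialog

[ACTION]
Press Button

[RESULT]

The process coordinates user sessions concurrently.      
The architecture implements database records sequentially
Each component transforms user sessions sequentially.    
                                                         
Each component maintains batch operations reliably.      
Data processing implements user sessions sequentially.   
Data processing generates network connections asynchronou
The framework maintains batch operations periodically. Th
Each component implements data streams reliably.         
The architecture generates memory allocations periodicall
The architecture handles memory allocations concurrently.
                                                         
                                                         
                                                         
                                                         
                                                         
                                                         
                                                         
                                                         
                                                         
                                                         
                                                         
                                                         
                                                         
                                                         


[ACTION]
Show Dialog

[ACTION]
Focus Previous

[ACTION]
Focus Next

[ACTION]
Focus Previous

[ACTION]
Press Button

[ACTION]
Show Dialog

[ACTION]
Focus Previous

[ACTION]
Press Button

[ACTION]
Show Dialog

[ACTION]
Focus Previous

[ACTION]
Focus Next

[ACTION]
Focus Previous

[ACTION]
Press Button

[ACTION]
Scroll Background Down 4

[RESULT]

Each component maintains batch operations reliably.      
Data processing implements user sessions sequentially.   
Data processing generates network connections asynchronou
The framework maintains batch operations periodically. Th
Each component implements data streams reliably.         
The architecture generates memory allocations periodicall
The architecture handles memory allocations concurrently.
                                                         
                                                         
                                                         
                                                         
                                                         
                                                         
                                                         
                                                         
                                                         
                                                         
                                                         
                                                         
                                                         
                                                         
                                                         
                                                         
                                                         
                                                         


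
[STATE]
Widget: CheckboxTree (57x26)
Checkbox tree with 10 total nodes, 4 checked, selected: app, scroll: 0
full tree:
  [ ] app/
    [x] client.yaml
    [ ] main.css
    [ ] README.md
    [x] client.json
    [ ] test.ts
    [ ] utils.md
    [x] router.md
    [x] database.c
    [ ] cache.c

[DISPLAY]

>[-] app/                                                
   [x] client.yaml                                       
   [ ] main.css                                          
   [ ] README.md                                         
   [x] client.json                                       
   [ ] test.ts                                           
   [ ] utils.md                                          
   [x] router.md                                         
   [x] database.c                                        
   [ ] cache.c                                           
                                                         
                                                         
                                                         
                                                         
                                                         
                                                         
                                                         
                                                         
                                                         
                                                         
                                                         
                                                         
                                                         
                                                         
                                                         
                                                         


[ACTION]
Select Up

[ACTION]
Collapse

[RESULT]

>[-] app/                                                
                                                         
                                                         
                                                         
                                                         
                                                         
                                                         
                                                         
                                                         
                                                         
                                                         
                                                         
                                                         
                                                         
                                                         
                                                         
                                                         
                                                         
                                                         
                                                         
                                                         
                                                         
                                                         
                                                         
                                                         
                                                         


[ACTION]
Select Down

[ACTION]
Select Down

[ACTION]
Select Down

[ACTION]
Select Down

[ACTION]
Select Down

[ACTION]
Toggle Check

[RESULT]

>[x] app/                                                
                                                         
                                                         
                                                         
                                                         
                                                         
                                                         
                                                         
                                                         
                                                         
                                                         
                                                         
                                                         
                                                         
                                                         
                                                         
                                                         
                                                         
                                                         
                                                         
                                                         
                                                         
                                                         
                                                         
                                                         
                                                         


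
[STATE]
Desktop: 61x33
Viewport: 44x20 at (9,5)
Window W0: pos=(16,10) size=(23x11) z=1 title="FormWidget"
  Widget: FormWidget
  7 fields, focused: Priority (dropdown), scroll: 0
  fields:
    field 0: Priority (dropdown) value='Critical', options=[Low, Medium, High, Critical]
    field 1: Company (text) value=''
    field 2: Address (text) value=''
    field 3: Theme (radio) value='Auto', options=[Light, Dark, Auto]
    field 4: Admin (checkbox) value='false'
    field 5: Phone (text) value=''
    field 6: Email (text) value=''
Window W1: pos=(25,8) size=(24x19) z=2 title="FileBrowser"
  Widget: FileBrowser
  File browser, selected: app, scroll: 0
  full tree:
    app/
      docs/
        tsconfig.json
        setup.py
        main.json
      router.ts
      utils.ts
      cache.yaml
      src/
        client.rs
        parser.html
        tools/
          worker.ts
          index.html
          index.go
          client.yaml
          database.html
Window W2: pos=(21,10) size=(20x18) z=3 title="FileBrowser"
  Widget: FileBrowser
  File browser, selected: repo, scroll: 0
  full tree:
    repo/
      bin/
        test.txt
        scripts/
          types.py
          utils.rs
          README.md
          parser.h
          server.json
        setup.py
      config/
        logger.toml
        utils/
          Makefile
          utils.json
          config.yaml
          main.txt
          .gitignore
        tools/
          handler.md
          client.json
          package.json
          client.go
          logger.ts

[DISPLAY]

                                            
                                            
                                            
                ┏━━━━━━━━━━━━━━━━━━━━━━┓    
                ┃ FileBrowser          ┃    
       ┏━━━━┏━━━━━━━━━━━━━━━━━━┓───────┨    
       ┃ For┃ FileBrowser      ┃       ┃    
       ┠────┠──────────────────┨       ┃    
       ┃> Pr┃> [-] repo/       ┃       ┃    
       ┃  Co┃    [+] bin/      ┃       ┃    
       ┃  Ad┃    [+] config/   ┃       ┃    
       ┃  Th┃                  ┃       ┃    
       ┃  Ad┃                  ┃       ┃    
       ┃  Ph┃                  ┃       ┃    
       ┃  Em┃                  ┃       ┃    
       ┗━━━━┃                  ┃       ┃    
            ┃                  ┃       ┃    
            ┃                  ┃       ┃    
            ┃                  ┃       ┃    
            ┃                  ┃       ┃    


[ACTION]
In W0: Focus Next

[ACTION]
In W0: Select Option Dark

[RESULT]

                                            
                                            
                                            
                ┏━━━━━━━━━━━━━━━━━━━━━━┓    
                ┃ FileBrowser          ┃    
       ┏━━━━┏━━━━━━━━━━━━━━━━━━┓───────┨    
       ┃ For┃ FileBrowser      ┃       ┃    
       ┠────┠──────────────────┨       ┃    
       ┃  Pr┃> [-] repo/       ┃       ┃    
       ┃> Co┃    [+] bin/      ┃       ┃    
       ┃  Ad┃    [+] config/   ┃       ┃    
       ┃  Th┃                  ┃       ┃    
       ┃  Ad┃                  ┃       ┃    
       ┃  Ph┃                  ┃       ┃    
       ┃  Em┃                  ┃       ┃    
       ┗━━━━┃                  ┃       ┃    
            ┃                  ┃       ┃    
            ┃                  ┃       ┃    
            ┃                  ┃       ┃    
            ┃                  ┃       ┃    


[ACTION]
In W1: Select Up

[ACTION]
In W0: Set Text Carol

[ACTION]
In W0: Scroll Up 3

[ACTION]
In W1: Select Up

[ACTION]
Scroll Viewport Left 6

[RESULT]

                                            
                                            
                                            
                      ┏━━━━━━━━━━━━━━━━━━━━━
                      ┃ FileBrowser         
             ┏━━━━┏━━━━━━━━━━━━━━━━━━┓──────
             ┃ For┃ FileBrowser      ┃      
             ┠────┠──────────────────┨      
             ┃  Pr┃> [-] repo/       ┃      
             ┃> Co┃    [+] bin/      ┃      
             ┃  Ad┃    [+] config/   ┃      
             ┃  Th┃                  ┃      
             ┃  Ad┃                  ┃      
             ┃  Ph┃                  ┃      
             ┃  Em┃                  ┃      
             ┗━━━━┃                  ┃      
                  ┃                  ┃      
                  ┃                  ┃      
                  ┃                  ┃      
                  ┃                  ┃      
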